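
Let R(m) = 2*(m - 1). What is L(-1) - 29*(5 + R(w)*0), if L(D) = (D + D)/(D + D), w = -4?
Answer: -144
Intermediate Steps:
R(m) = -2 + 2*m (R(m) = 2*(-1 + m) = -2 + 2*m)
L(D) = 1 (L(D) = (2*D)/((2*D)) = (2*D)*(1/(2*D)) = 1)
L(-1) - 29*(5 + R(w)*0) = 1 - 29*(5 + (-2 + 2*(-4))*0) = 1 - 29*(5 + (-2 - 8)*0) = 1 - 29*(5 - 10*0) = 1 - 29*(5 + 0) = 1 - 29*5 = 1 - 145 = -144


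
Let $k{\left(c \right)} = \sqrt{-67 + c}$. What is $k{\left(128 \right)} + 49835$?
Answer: $49835 + \sqrt{61} \approx 49843.0$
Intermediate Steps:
$k{\left(128 \right)} + 49835 = \sqrt{-67 + 128} + 49835 = \sqrt{61} + 49835 = 49835 + \sqrt{61}$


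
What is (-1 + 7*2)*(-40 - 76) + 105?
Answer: -1403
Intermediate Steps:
(-1 + 7*2)*(-40 - 76) + 105 = (-1 + 14)*(-116) + 105 = 13*(-116) + 105 = -1508 + 105 = -1403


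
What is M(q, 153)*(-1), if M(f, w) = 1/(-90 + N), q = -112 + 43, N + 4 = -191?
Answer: 1/285 ≈ 0.0035088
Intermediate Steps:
N = -195 (N = -4 - 191 = -195)
q = -69
M(f, w) = -1/285 (M(f, w) = 1/(-90 - 195) = 1/(-285) = -1/285)
M(q, 153)*(-1) = -1/285*(-1) = 1/285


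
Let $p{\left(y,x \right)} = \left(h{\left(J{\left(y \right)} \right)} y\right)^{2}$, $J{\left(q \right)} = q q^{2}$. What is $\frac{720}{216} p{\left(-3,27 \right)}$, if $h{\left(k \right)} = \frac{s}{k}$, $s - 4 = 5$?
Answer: $\frac{10}{3} \approx 3.3333$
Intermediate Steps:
$J{\left(q \right)} = q^{3}$
$s = 9$ ($s = 4 + 5 = 9$)
$h{\left(k \right)} = \frac{9}{k}$
$p{\left(y,x \right)} = \frac{81}{y^{4}}$ ($p{\left(y,x \right)} = \left(\frac{9}{y^{3}} y\right)^{2} = \left(\frac{9}{y^{2}}\right)^{2} = \frac{81}{y^{4}}$)
$\frac{720}{216} p{\left(-3,27 \right)} = \frac{720}{216} \cdot \frac{81}{81} = 720 \cdot \frac{1}{216} \cdot 81 \cdot \frac{1}{81} = \frac{10}{3} \cdot 1 = \frac{10}{3}$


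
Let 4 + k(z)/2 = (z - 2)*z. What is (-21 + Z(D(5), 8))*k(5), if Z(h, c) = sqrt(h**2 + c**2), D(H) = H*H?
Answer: -462 + 22*sqrt(689) ≈ 115.47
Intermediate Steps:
D(H) = H**2
Z(h, c) = sqrt(c**2 + h**2)
k(z) = -8 + 2*z*(-2 + z) (k(z) = -8 + 2*((z - 2)*z) = -8 + 2*((-2 + z)*z) = -8 + 2*(z*(-2 + z)) = -8 + 2*z*(-2 + z))
(-21 + Z(D(5), 8))*k(5) = (-21 + sqrt(8**2 + (5**2)**2))*(-8 - 4*5 + 2*5**2) = (-21 + sqrt(64 + 25**2))*(-8 - 20 + 2*25) = (-21 + sqrt(64 + 625))*(-8 - 20 + 50) = (-21 + sqrt(689))*22 = -462 + 22*sqrt(689)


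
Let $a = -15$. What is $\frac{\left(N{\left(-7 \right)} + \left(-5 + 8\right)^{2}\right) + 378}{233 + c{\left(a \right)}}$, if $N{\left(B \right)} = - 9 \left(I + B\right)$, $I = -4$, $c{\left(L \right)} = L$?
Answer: $\frac{243}{109} \approx 2.2294$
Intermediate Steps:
$N{\left(B \right)} = 36 - 9 B$ ($N{\left(B \right)} = - 9 \left(-4 + B\right) = 36 - 9 B$)
$\frac{\left(N{\left(-7 \right)} + \left(-5 + 8\right)^{2}\right) + 378}{233 + c{\left(a \right)}} = \frac{\left(\left(36 - -63\right) + \left(-5 + 8\right)^{2}\right) + 378}{233 - 15} = \frac{\left(\left(36 + 63\right) + 3^{2}\right) + 378}{218} = \left(\left(99 + 9\right) + 378\right) \frac{1}{218} = \left(108 + 378\right) \frac{1}{218} = 486 \cdot \frac{1}{218} = \frac{243}{109}$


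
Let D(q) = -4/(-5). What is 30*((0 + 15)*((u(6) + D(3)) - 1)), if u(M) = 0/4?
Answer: -90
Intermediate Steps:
u(M) = 0 (u(M) = 0*(¼) = 0)
D(q) = ⅘ (D(q) = -4*(-⅕) = ⅘)
30*((0 + 15)*((u(6) + D(3)) - 1)) = 30*((0 + 15)*((0 + ⅘) - 1)) = 30*(15*(⅘ - 1)) = 30*(15*(-⅕)) = 30*(-3) = -90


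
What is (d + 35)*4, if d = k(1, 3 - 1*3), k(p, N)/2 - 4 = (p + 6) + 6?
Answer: 276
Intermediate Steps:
k(p, N) = 32 + 2*p (k(p, N) = 8 + 2*((p + 6) + 6) = 8 + 2*((6 + p) + 6) = 8 + 2*(12 + p) = 8 + (24 + 2*p) = 32 + 2*p)
d = 34 (d = 32 + 2*1 = 32 + 2 = 34)
(d + 35)*4 = (34 + 35)*4 = 69*4 = 276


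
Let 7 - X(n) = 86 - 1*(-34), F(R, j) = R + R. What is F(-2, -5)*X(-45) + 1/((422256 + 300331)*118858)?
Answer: 38820131031993/85885245646 ≈ 452.00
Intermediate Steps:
F(R, j) = 2*R
X(n) = -113 (X(n) = 7 - (86 - 1*(-34)) = 7 - (86 + 34) = 7 - 1*120 = 7 - 120 = -113)
F(-2, -5)*X(-45) + 1/((422256 + 300331)*118858) = (2*(-2))*(-113) + 1/((422256 + 300331)*118858) = -4*(-113) + (1/118858)/722587 = 452 + (1/722587)*(1/118858) = 452 + 1/85885245646 = 38820131031993/85885245646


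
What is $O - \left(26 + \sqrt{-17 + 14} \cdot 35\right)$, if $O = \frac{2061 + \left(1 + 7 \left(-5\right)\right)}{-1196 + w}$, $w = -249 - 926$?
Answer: $- \frac{63673}{2371} - 35 i \sqrt{3} \approx -26.855 - 60.622 i$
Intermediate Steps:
$w = -1175$
$O = - \frac{2027}{2371}$ ($O = \frac{2061 + \left(1 + 7 \left(-5\right)\right)}{-1196 - 1175} = \frac{2061 + \left(1 - 35\right)}{-2371} = \left(2061 - 34\right) \left(- \frac{1}{2371}\right) = 2027 \left(- \frac{1}{2371}\right) = - \frac{2027}{2371} \approx -0.85491$)
$O - \left(26 + \sqrt{-17 + 14} \cdot 35\right) = - \frac{2027}{2371} - \left(26 + \sqrt{-17 + 14} \cdot 35\right) = - \frac{2027}{2371} - \left(26 + \sqrt{-3} \cdot 35\right) = - \frac{2027}{2371} - \left(26 + i \sqrt{3} \cdot 35\right) = - \frac{2027}{2371} - \left(26 + 35 i \sqrt{3}\right) = - \frac{63673}{2371} - 35 i \sqrt{3}$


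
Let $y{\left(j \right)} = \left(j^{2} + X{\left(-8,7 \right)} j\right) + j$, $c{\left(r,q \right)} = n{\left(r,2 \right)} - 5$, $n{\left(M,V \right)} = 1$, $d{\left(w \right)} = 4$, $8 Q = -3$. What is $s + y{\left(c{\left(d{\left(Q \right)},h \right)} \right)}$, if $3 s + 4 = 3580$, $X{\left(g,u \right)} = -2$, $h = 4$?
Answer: $1212$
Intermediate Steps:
$Q = - \frac{3}{8}$ ($Q = \frac{1}{8} \left(-3\right) = - \frac{3}{8} \approx -0.375$)
$c{\left(r,q \right)} = -4$ ($c{\left(r,q \right)} = 1 - 5 = -4$)
$y{\left(j \right)} = j^{2} - j$ ($y{\left(j \right)} = \left(j^{2} - 2 j\right) + j = j^{2} - j$)
$s = 1192$ ($s = - \frac{4}{3} + \frac{1}{3} \cdot 3580 = - \frac{4}{3} + \frac{3580}{3} = 1192$)
$s + y{\left(c{\left(d{\left(Q \right)},h \right)} \right)} = 1192 - 4 \left(-1 - 4\right) = 1192 - -20 = 1192 + 20 = 1212$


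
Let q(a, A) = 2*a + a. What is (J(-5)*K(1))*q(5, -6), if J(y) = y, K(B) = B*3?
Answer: -225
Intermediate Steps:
K(B) = 3*B
q(a, A) = 3*a
(J(-5)*K(1))*q(5, -6) = (-15)*(3*5) = -5*3*15 = -15*15 = -225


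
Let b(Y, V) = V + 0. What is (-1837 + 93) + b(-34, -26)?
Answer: -1770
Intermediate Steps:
b(Y, V) = V
(-1837 + 93) + b(-34, -26) = (-1837 + 93) - 26 = -1744 - 26 = -1770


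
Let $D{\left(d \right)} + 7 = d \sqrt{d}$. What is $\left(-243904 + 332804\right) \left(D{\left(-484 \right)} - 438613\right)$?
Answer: $-38993318000 - 946607200 i \approx -3.8993 \cdot 10^{10} - 9.4661 \cdot 10^{8} i$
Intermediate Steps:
$D{\left(d \right)} = -7 + d^{\frac{3}{2}}$ ($D{\left(d \right)} = -7 + d \sqrt{d} = -7 + d^{\frac{3}{2}}$)
$\left(-243904 + 332804\right) \left(D{\left(-484 \right)} - 438613\right) = \left(-243904 + 332804\right) \left(\left(-7 + \left(-484\right)^{\frac{3}{2}}\right) - 438613\right) = 88900 \left(\left(-7 - 10648 i\right) - 438613\right) = 88900 \left(-438620 - 10648 i\right) = -38993318000 - 946607200 i$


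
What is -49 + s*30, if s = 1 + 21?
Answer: 611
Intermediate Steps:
s = 22
-49 + s*30 = -49 + 22*30 = -49 + 660 = 611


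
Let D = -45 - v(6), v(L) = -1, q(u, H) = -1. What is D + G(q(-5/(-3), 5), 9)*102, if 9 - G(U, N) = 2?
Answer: 670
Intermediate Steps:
D = -44 (D = -45 - 1*(-1) = -45 + 1 = -44)
G(U, N) = 7 (G(U, N) = 9 - 1*2 = 9 - 2 = 7)
D + G(q(-5/(-3), 5), 9)*102 = -44 + 7*102 = -44 + 714 = 670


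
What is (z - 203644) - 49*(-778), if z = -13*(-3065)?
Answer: -125677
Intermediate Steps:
z = 39845
(z - 203644) - 49*(-778) = (39845 - 203644) - 49*(-778) = -163799 + 38122 = -125677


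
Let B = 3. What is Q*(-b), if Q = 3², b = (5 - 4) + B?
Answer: -36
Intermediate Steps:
b = 4 (b = (5 - 4) + 3 = 1 + 3 = 4)
Q = 9
Q*(-b) = 9*(-1*4) = 9*(-4) = -36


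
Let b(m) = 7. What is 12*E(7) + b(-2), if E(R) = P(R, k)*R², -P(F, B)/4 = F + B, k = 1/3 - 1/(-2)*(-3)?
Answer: -13713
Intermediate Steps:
k = -7/6 (k = ⅓ - 1*(-½)*(-3) = ⅓ + (½)*(-3) = ⅓ - 3/2 = -7/6 ≈ -1.1667)
P(F, B) = -4*B - 4*F (P(F, B) = -4*(F + B) = -4*(B + F) = -4*B - 4*F)
E(R) = R²*(14/3 - 4*R) (E(R) = (-4*(-7/6) - 4*R)*R² = (14/3 - 4*R)*R² = R²*(14/3 - 4*R))
12*E(7) + b(-2) = 12*(7²*(14/3 - 4*7)) + 7 = 12*(49*(14/3 - 28)) + 7 = 12*(49*(-70/3)) + 7 = 12*(-3430/3) + 7 = -13720 + 7 = -13713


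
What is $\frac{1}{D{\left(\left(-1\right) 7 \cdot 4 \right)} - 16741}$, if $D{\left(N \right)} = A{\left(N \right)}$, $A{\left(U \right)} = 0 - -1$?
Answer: $- \frac{1}{16740} \approx -5.9737 \cdot 10^{-5}$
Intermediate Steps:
$A{\left(U \right)} = 1$ ($A{\left(U \right)} = 0 + 1 = 1$)
$D{\left(N \right)} = 1$
$\frac{1}{D{\left(\left(-1\right) 7 \cdot 4 \right)} - 16741} = \frac{1}{1 - 16741} = \frac{1}{-16740} = - \frac{1}{16740}$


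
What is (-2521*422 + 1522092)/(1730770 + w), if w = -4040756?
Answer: -229115/1154993 ≈ -0.19837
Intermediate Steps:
(-2521*422 + 1522092)/(1730770 + w) = (-2521*422 + 1522092)/(1730770 - 4040756) = (-1063862 + 1522092)/(-2309986) = 458230*(-1/2309986) = -229115/1154993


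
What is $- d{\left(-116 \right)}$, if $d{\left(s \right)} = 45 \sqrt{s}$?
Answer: $- 90 i \sqrt{29} \approx - 484.67 i$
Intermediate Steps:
$- d{\left(-116 \right)} = - 45 \sqrt{-116} = - 45 \cdot 2 i \sqrt{29} = - 90 i \sqrt{29}$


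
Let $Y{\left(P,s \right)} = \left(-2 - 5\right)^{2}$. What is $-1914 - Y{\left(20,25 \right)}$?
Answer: $-1963$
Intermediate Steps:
$Y{\left(P,s \right)} = 49$ ($Y{\left(P,s \right)} = \left(-7\right)^{2} = 49$)
$-1914 - Y{\left(20,25 \right)} = -1914 - 49 = -1963$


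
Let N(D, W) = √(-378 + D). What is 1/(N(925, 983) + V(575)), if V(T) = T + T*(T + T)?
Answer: 661825/438012330078 - √547/438012330078 ≈ 1.5109e-6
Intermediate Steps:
V(T) = T + 2*T² (V(T) = T + T*(2*T) = T + 2*T²)
1/(N(925, 983) + V(575)) = 1/(√(-378 + 925) + 575*(1 + 2*575)) = 1/(√547 + 575*(1 + 1150)) = 1/(√547 + 575*1151) = 1/(√547 + 661825) = 1/(661825 + √547)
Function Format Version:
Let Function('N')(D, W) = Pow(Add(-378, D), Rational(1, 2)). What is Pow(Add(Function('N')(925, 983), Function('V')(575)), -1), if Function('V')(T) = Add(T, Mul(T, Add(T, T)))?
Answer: Add(Rational(661825, 438012330078), Mul(Rational(-1, 438012330078), Pow(547, Rational(1, 2)))) ≈ 1.5109e-6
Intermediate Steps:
Function('V')(T) = Add(T, Mul(2, Pow(T, 2))) (Function('V')(T) = Add(T, Mul(T, Mul(2, T))) = Add(T, Mul(2, Pow(T, 2))))
Pow(Add(Function('N')(925, 983), Function('V')(575)), -1) = Pow(Add(Pow(Add(-378, 925), Rational(1, 2)), Mul(575, Add(1, Mul(2, 575)))), -1) = Pow(Add(Pow(547, Rational(1, 2)), Mul(575, Add(1, 1150))), -1) = Pow(Add(Pow(547, Rational(1, 2)), Mul(575, 1151)), -1) = Pow(Add(Pow(547, Rational(1, 2)), 661825), -1) = Pow(Add(661825, Pow(547, Rational(1, 2))), -1)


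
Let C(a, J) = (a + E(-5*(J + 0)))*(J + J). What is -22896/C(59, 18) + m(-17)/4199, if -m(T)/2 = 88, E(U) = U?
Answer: 2665108/130169 ≈ 20.474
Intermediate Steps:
m(T) = -176 (m(T) = -2*88 = -176)
C(a, J) = 2*J*(a - 5*J) (C(a, J) = (a - 5*(J + 0))*(J + J) = (a - 5*J)*(2*J) = 2*J*(a - 5*J))
-22896/C(59, 18) + m(-17)/4199 = -22896*1/(36*(59 - 5*18)) - 176/4199 = -22896*1/(36*(59 - 90)) - 176*1/4199 = -22896/(2*18*(-31)) - 176/4199 = -22896/(-1116) - 176/4199 = -22896*(-1/1116) - 176/4199 = 636/31 - 176/4199 = 2665108/130169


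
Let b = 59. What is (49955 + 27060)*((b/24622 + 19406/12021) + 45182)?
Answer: 1029959707186240825/295981062 ≈ 3.4798e+9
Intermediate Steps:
(49955 + 27060)*((b/24622 + 19406/12021) + 45182) = (49955 + 27060)*((59/24622 + 19406/12021) + 45182) = 77015*((59*(1/24622) + 19406*(1/12021)) + 45182) = 77015*((59/24622 + 19406/12021) + 45182) = 77015*(478523771/295981062 + 45182) = 77015*(13373494867055/295981062) = 1029959707186240825/295981062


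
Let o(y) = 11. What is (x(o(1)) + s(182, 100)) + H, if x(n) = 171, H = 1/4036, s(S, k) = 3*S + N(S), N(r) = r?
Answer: 3628365/4036 ≈ 899.00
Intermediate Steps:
s(S, k) = 4*S (s(S, k) = 3*S + S = 4*S)
H = 1/4036 ≈ 0.00024777
(x(o(1)) + s(182, 100)) + H = (171 + 4*182) + 1/4036 = (171 + 728) + 1/4036 = 899 + 1/4036 = 3628365/4036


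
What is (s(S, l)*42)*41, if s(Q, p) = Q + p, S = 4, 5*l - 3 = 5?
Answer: 48216/5 ≈ 9643.2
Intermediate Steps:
l = 8/5 (l = ⅗ + (⅕)*5 = ⅗ + 1 = 8/5 ≈ 1.6000)
(s(S, l)*42)*41 = ((4 + 8/5)*42)*41 = ((28/5)*42)*41 = (1176/5)*41 = 48216/5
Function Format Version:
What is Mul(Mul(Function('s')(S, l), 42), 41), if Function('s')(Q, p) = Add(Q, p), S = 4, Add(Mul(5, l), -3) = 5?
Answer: Rational(48216, 5) ≈ 9643.2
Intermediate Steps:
l = Rational(8, 5) (l = Add(Rational(3, 5), Mul(Rational(1, 5), 5)) = Add(Rational(3, 5), 1) = Rational(8, 5) ≈ 1.6000)
Mul(Mul(Function('s')(S, l), 42), 41) = Mul(Mul(Add(4, Rational(8, 5)), 42), 41) = Mul(Mul(Rational(28, 5), 42), 41) = Mul(Rational(1176, 5), 41) = Rational(48216, 5)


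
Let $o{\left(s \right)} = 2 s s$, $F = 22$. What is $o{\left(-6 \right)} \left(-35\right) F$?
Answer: $-55440$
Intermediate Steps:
$o{\left(s \right)} = 2 s^{2}$
$o{\left(-6 \right)} \left(-35\right) F = 2 \left(-6\right)^{2} \left(-35\right) 22 = 2 \cdot 36 \left(-35\right) 22 = 72 \left(-35\right) 22 = \left(-2520\right) 22 = -55440$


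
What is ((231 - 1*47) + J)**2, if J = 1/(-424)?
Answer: 6086340225/179776 ≈ 33855.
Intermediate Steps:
J = -1/424 ≈ -0.0023585
((231 - 1*47) + J)**2 = ((231 - 1*47) - 1/424)**2 = ((231 - 47) - 1/424)**2 = (184 - 1/424)**2 = (78015/424)**2 = 6086340225/179776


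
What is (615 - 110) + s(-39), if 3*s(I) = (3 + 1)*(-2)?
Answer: 1507/3 ≈ 502.33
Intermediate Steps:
s(I) = -8/3 (s(I) = ((3 + 1)*(-2))/3 = (4*(-2))/3 = (⅓)*(-8) = -8/3)
(615 - 110) + s(-39) = (615 - 110) - 8/3 = 505 - 8/3 = 1507/3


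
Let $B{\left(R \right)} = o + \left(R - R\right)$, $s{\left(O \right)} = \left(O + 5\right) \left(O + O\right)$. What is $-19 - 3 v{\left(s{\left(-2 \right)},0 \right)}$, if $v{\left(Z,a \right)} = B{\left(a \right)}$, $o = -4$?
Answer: $-7$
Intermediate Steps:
$s{\left(O \right)} = 2 O \left(5 + O\right)$ ($s{\left(O \right)} = \left(5 + O\right) 2 O = 2 O \left(5 + O\right)$)
$B{\left(R \right)} = -4$ ($B{\left(R \right)} = -4 + \left(R - R\right) = -4 + 0 = -4$)
$v{\left(Z,a \right)} = -4$
$-19 - 3 v{\left(s{\left(-2 \right)},0 \right)} = -19 - -12 = -19 + 12 = -7$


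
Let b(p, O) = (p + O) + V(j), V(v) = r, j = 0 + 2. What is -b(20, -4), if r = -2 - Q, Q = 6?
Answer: -8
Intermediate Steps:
r = -8 (r = -2 - 1*6 = -2 - 6 = -8)
j = 2
V(v) = -8
b(p, O) = -8 + O + p (b(p, O) = (p + O) - 8 = (O + p) - 8 = -8 + O + p)
-b(20, -4) = -(-8 - 4 + 20) = -1*8 = -8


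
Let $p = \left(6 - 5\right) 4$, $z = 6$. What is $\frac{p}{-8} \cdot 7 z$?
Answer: $-21$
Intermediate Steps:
$p = 4$ ($p = 1 \cdot 4 = 4$)
$\frac{p}{-8} \cdot 7 z = \frac{4}{-8} \cdot 7 \cdot 6 = 4 \left(- \frac{1}{8}\right) 7 \cdot 6 = \left(- \frac{1}{2}\right) 7 \cdot 6 = \left(- \frac{7}{2}\right) 6 = -21$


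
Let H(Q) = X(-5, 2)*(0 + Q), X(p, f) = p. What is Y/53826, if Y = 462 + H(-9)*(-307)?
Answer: -4451/17942 ≈ -0.24808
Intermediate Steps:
H(Q) = -5*Q (H(Q) = -5*(0 + Q) = -5*Q)
Y = -13353 (Y = 462 - 5*(-9)*(-307) = 462 + 45*(-307) = 462 - 13815 = -13353)
Y/53826 = -13353/53826 = -13353*1/53826 = -4451/17942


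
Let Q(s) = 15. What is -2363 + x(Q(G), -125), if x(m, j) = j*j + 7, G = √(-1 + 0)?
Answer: 13269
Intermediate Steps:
G = I (G = √(-1) = I ≈ 1.0*I)
x(m, j) = 7 + j² (x(m, j) = j² + 7 = 7 + j²)
-2363 + x(Q(G), -125) = -2363 + (7 + (-125)²) = -2363 + (7 + 15625) = -2363 + 15632 = 13269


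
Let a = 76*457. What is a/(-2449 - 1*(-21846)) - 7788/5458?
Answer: 19251710/52934413 ≈ 0.36369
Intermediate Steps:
a = 34732
a/(-2449 - 1*(-21846)) - 7788/5458 = 34732/(-2449 - 1*(-21846)) - 7788/5458 = 34732/(-2449 + 21846) - 7788*1/5458 = 34732/19397 - 3894/2729 = 19251710/52934413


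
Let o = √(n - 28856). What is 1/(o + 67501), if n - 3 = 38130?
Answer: 67501/4556375724 - √9277/4556375724 ≈ 1.4793e-5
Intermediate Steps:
n = 38133 (n = 3 + 38130 = 38133)
o = √9277 (o = √(38133 - 28856) = √9277 ≈ 96.317)
1/(o + 67501) = 1/(√9277 + 67501) = 1/(67501 + √9277)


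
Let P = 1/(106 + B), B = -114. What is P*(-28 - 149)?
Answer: 177/8 ≈ 22.125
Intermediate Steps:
P = -⅛ (P = 1/(106 - 114) = 1/(-8) = -⅛ ≈ -0.12500)
P*(-28 - 149) = -(-28 - 149)/8 = -⅛*(-177) = 177/8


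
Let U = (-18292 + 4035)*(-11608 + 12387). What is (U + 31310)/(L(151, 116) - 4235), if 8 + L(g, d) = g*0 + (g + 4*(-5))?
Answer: 11074893/4112 ≈ 2693.3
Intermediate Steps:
U = -11106203 (U = -14257*779 = -11106203)
L(g, d) = -28 + g (L(g, d) = -8 + (g*0 + (g + 4*(-5))) = -8 + (0 + (g - 20)) = -8 + (0 + (-20 + g)) = -8 + (-20 + g) = -28 + g)
(U + 31310)/(L(151, 116) - 4235) = (-11106203 + 31310)/((-28 + 151) - 4235) = -11074893/(123 - 4235) = -11074893/(-4112) = -11074893*(-1/4112) = 11074893/4112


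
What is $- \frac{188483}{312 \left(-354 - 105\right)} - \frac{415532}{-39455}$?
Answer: $\frac{5149546417}{434636280} \approx 11.848$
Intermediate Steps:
$- \frac{188483}{312 \left(-354 - 105\right)} - \frac{415532}{-39455} = - \frac{188483}{312 \left(-459\right)} - - \frac{31964}{3035} = - \frac{188483}{-143208} + \frac{31964}{3035} = \left(-188483\right) \left(- \frac{1}{143208}\right) + \frac{31964}{3035} = \frac{188483}{143208} + \frac{31964}{3035} = \frac{5149546417}{434636280}$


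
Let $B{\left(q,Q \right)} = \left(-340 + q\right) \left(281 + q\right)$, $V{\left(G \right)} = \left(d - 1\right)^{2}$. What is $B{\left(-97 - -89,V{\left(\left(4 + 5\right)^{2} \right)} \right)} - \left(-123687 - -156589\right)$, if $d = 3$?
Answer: $-127906$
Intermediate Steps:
$V{\left(G \right)} = 4$ ($V{\left(G \right)} = \left(3 - 1\right)^{2} = 2^{2} = 4$)
$B{\left(-97 - -89,V{\left(\left(4 + 5\right)^{2} \right)} \right)} - \left(-123687 - -156589\right) = \left(-95540 + \left(-97 - -89\right)^{2} - 59 \left(-97 - -89\right)\right) - \left(-123687 - -156589\right) = \left(-95540 + \left(-97 + 89\right)^{2} - 59 \left(-97 + 89\right)\right) - \left(-123687 + 156589\right) = \left(-95540 + \left(-8\right)^{2} - -472\right) - 32902 = \left(-95540 + 64 + 472\right) - 32902 = -95004 - 32902 = -127906$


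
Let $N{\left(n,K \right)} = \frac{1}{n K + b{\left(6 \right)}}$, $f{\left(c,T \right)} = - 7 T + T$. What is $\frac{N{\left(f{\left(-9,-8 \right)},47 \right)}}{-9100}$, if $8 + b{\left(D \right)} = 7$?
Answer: $- \frac{1}{20520500} \approx -4.8732 \cdot 10^{-8}$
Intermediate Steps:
$b{\left(D \right)} = -1$ ($b{\left(D \right)} = -8 + 7 = -1$)
$f{\left(c,T \right)} = - 6 T$
$N{\left(n,K \right)} = \frac{1}{-1 + K n}$ ($N{\left(n,K \right)} = \frac{1}{n K - 1} = \frac{1}{K n - 1} = \frac{1}{-1 + K n}$)
$\frac{N{\left(f{\left(-9,-8 \right)},47 \right)}}{-9100} = \frac{1}{\left(-1 + 47 \left(\left(-6\right) \left(-8\right)\right)\right) \left(-9100\right)} = \frac{1}{-1 + 47 \cdot 48} \left(- \frac{1}{9100}\right) = \frac{1}{-1 + 2256} \left(- \frac{1}{9100}\right) = \frac{1}{2255} \left(- \frac{1}{9100}\right) = - \frac{1}{20520500}$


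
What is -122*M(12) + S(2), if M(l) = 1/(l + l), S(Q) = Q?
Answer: -37/12 ≈ -3.0833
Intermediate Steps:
M(l) = 1/(2*l)
-122*M(12) + S(2) = -61/12 + 2 = -37/12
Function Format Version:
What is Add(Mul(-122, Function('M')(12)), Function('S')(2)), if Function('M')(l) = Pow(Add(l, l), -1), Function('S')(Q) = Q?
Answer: Rational(-37, 12) ≈ -3.0833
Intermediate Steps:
Function('M')(l) = Mul(Rational(1, 2), Pow(l, -1)) (Function('M')(l) = Pow(Mul(2, l), -1) = Mul(Rational(1, 2), Pow(l, -1)))
Add(Mul(-122, Function('M')(12)), Function('S')(2)) = Add(Mul(-122, Mul(Rational(1, 2), Pow(12, -1))), 2) = Add(Mul(-122, Mul(Rational(1, 2), Rational(1, 12))), 2) = Add(Mul(-122, Rational(1, 24)), 2) = Add(Rational(-61, 12), 2) = Rational(-37, 12)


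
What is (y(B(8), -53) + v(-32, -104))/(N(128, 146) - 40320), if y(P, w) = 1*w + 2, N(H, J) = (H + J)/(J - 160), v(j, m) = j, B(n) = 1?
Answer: 581/282377 ≈ 0.0020575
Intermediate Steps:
N(H, J) = (H + J)/(-160 + J)
y(P, w) = 2 + w (y(P, w) = w + 2 = 2 + w)
(y(B(8), -53) + v(-32, -104))/(N(128, 146) - 40320) = ((2 - 53) - 32)/((128 + 146)/(-160 + 146) - 40320) = (-51 - 32)/(274/(-14) - 40320) = -83/(-1/14*274 - 40320) = -83/(-137/7 - 40320) = -83/(-282377/7) = -83*(-7/282377) = 581/282377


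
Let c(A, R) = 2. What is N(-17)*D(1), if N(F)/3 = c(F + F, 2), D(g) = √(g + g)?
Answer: 6*√2 ≈ 8.4853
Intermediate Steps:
D(g) = √2*√g (D(g) = √(2*g) = √2*√g)
N(F) = 6 (N(F) = 3*2 = 6)
N(-17)*D(1) = 6*(√2*√1) = 6*(√2*1) = 6*√2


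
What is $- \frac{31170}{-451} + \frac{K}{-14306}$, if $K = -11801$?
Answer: $\frac{451240271}{6452006} \approx 69.938$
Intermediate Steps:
$- \frac{31170}{-451} + \frac{K}{-14306} = - \frac{31170}{-451} - \frac{11801}{-14306} = \left(-31170\right) \left(- \frac{1}{451}\right) - - \frac{11801}{14306} = \frac{31170}{451} + \frac{11801}{14306} = \frac{451240271}{6452006}$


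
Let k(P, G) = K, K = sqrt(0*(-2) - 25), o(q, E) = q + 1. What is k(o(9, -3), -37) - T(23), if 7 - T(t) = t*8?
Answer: 177 + 5*I ≈ 177.0 + 5.0*I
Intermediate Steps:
o(q, E) = 1 + q
K = 5*I (K = sqrt(0 - 25) = sqrt(-25) = 5*I ≈ 5.0*I)
T(t) = 7 - 8*t (T(t) = 7 - t*8 = 7 - 8*t)
k(P, G) = 5*I
k(o(9, -3), -37) - T(23) = 5*I - (7 - 8*23) = 5*I - (7 - 184) = 5*I - 1*(-177) = 5*I + 177 = 177 + 5*I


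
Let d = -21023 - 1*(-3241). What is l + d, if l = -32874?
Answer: -50656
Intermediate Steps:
d = -17782 (d = -21023 + 3241 = -17782)
l + d = -32874 - 17782 = -50656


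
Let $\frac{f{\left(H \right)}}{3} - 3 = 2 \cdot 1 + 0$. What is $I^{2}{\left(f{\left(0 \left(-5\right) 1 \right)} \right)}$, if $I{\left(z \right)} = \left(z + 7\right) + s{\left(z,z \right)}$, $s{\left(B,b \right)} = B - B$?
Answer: $484$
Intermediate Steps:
$s{\left(B,b \right)} = 0$
$f{\left(H \right)} = 15$ ($f{\left(H \right)} = 9 + 3 \left(2 \cdot 1 + 0\right) = 9 + 3 \left(2 + 0\right) = 9 + 3 \cdot 2 = 9 + 6 = 15$)
$I{\left(z \right)} = 7 + z$ ($I{\left(z \right)} = \left(z + 7\right) + 0 = \left(7 + z\right) + 0 = 7 + z$)
$I^{2}{\left(f{\left(0 \left(-5\right) 1 \right)} \right)} = \left(7 + 15\right)^{2} = 22^{2} = 484$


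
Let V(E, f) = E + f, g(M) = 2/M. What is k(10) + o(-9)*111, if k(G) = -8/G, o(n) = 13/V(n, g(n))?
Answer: -65267/415 ≈ -157.27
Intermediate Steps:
o(n) = 13/(n + 2/n)
k(10) + o(-9)*111 = -8/10 + (13*(-9)/(2 + (-9)²))*111 = -8*⅒ + (13*(-9)/(2 + 81))*111 = -⅘ + (13*(-9)/83)*111 = -⅘ + (13*(-9)*(1/83))*111 = -⅘ - 117/83*111 = -⅘ - 12987/83 = -65267/415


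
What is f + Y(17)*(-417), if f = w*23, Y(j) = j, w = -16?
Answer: -7457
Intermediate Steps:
f = -368 (f = -16*23 = -368)
f + Y(17)*(-417) = -368 + 17*(-417) = -368 - 7089 = -7457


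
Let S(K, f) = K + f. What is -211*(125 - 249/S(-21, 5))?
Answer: -474539/16 ≈ -29659.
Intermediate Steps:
-211*(125 - 249/S(-21, 5)) = -211*(125 - 249/(-21 + 5)) = -211*(125 - 249/(-16)) = -211*(125 - 249*(-1/16)) = -211*(125 + 249/16) = -211*2249/16 = -474539/16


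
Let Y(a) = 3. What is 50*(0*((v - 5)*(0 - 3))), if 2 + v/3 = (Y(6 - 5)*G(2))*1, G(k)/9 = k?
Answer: 0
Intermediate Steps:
G(k) = 9*k
v = 156 (v = -6 + 3*((3*(9*2))*1) = -6 + 3*((3*18)*1) = -6 + 3*(54*1) = -6 + 3*54 = -6 + 162 = 156)
50*(0*((v - 5)*(0 - 3))) = 50*(0*((156 - 5)*(0 - 3))) = 50*(0*(151*(-3))) = 50*(0*(-453)) = 50*0 = 0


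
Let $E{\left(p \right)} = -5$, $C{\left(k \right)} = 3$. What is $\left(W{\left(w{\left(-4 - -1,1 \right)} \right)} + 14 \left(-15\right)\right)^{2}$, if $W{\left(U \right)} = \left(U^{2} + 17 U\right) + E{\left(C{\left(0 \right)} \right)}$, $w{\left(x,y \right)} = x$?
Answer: $66049$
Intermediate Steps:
$W{\left(U \right)} = -5 + U^{2} + 17 U$ ($W{\left(U \right)} = \left(U^{2} + 17 U\right) - 5 = -5 + U^{2} + 17 U$)
$\left(W{\left(w{\left(-4 - -1,1 \right)} \right)} + 14 \left(-15\right)\right)^{2} = \left(\left(-5 + \left(-4 - -1\right)^{2} + 17 \left(-4 - -1\right)\right) + 14 \left(-15\right)\right)^{2} = \left(\left(-5 + \left(-4 + 1\right)^{2} + 17 \left(-4 + 1\right)\right) - 210\right)^{2} = \left(\left(-5 + \left(-3\right)^{2} + 17 \left(-3\right)\right) - 210\right)^{2} = \left(\left(-5 + 9 - 51\right) - 210\right)^{2} = \left(-47 - 210\right)^{2} = \left(-257\right)^{2} = 66049$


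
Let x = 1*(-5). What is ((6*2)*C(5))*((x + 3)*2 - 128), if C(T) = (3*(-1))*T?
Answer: 23760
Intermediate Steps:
C(T) = -3*T
x = -5
((6*2)*C(5))*((x + 3)*2 - 128) = ((6*2)*(-3*5))*((-5 + 3)*2 - 128) = (12*(-15))*(-2*2 - 128) = -180*(-4 - 128) = -180*(-132) = 23760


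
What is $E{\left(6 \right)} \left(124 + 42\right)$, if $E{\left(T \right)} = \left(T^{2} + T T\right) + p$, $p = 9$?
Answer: $13446$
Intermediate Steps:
$E{\left(T \right)} = 9 + 2 T^{2}$ ($E{\left(T \right)} = \left(T^{2} + T T\right) + 9 = \left(T^{2} + T^{2}\right) + 9 = 2 T^{2} + 9 = 9 + 2 T^{2}$)
$E{\left(6 \right)} \left(124 + 42\right) = \left(9 + 2 \cdot 6^{2}\right) \left(124 + 42\right) = \left(9 + 2 \cdot 36\right) 166 = \left(9 + 72\right) 166 = 81 \cdot 166 = 13446$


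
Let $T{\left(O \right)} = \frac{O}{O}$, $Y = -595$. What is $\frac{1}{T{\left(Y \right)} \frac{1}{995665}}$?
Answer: $995665$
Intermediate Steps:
$T{\left(O \right)} = 1$
$\frac{1}{T{\left(Y \right)} \frac{1}{995665}} = \frac{1}{1 \cdot \frac{1}{995665}} = \frac{1}{\frac{1}{995665}} = 995665$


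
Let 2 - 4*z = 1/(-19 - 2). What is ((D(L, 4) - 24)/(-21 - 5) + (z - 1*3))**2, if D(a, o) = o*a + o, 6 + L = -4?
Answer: 38809/1192464 ≈ 0.032545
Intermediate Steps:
L = -10 (L = -6 - 4 = -10)
D(a, o) = o + a*o (D(a, o) = a*o + o = o + a*o)
z = 43/84 (z = 1/2 - 1/(4*(-19 - 2)) = 1/2 - 1/4/(-21) = 1/2 - 1/4*(-1/21) = 1/2 + 1/84 = 43/84 ≈ 0.51190)
((D(L, 4) - 24)/(-21 - 5) + (z - 1*3))**2 = ((4*(1 - 10) - 24)/(-21 - 5) + (43/84 - 1*3))**2 = ((4*(-9) - 24)/(-26) + (43/84 - 3))**2 = ((-36 - 24)*(-1/26) - 209/84)**2 = (-60*(-1/26) - 209/84)**2 = (30/13 - 209/84)**2 = (-197/1092)**2 = 38809/1192464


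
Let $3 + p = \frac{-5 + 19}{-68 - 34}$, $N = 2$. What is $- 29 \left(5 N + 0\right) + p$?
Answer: $- \frac{14950}{51} \approx -293.14$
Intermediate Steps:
$p = - \frac{160}{51}$ ($p = -3 + \frac{-5 + 19}{-68 - 34} = -3 + \frac{14}{-102} = -3 + 14 \left(- \frac{1}{102}\right) = -3 - \frac{7}{51} = - \frac{160}{51} \approx -3.1373$)
$- 29 \left(5 N + 0\right) + p = - 29 \left(5 \cdot 2 + 0\right) - \frac{160}{51} = - 29 \left(10 + 0\right) - \frac{160}{51} = \left(-29\right) 10 - \frac{160}{51} = -290 - \frac{160}{51} = - \frac{14950}{51}$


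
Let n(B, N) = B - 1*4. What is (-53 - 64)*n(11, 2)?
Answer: -819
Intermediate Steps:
n(B, N) = -4 + B (n(B, N) = B - 4 = -4 + B)
(-53 - 64)*n(11, 2) = (-53 - 64)*(-4 + 11) = -117*7 = -819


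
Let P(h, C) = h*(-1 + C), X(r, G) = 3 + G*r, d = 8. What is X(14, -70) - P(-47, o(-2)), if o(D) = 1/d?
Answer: -8145/8 ≈ -1018.1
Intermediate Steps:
o(D) = ⅛ (o(D) = 1/8 = ⅛)
X(14, -70) - P(-47, o(-2)) = (3 - 70*14) - (-47)*(-1 + ⅛) = (3 - 980) - (-47)*(-7)/8 = -977 - 1*329/8 = -977 - 329/8 = -8145/8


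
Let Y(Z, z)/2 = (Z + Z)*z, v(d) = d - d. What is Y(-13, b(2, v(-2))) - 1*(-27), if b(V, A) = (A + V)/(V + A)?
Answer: -25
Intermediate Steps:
v(d) = 0
b(V, A) = 1 (b(V, A) = (A + V)/(A + V) = 1)
Y(Z, z) = 4*Z*z (Y(Z, z) = 2*((Z + Z)*z) = 2*((2*Z)*z) = 2*(2*Z*z) = 4*Z*z)
Y(-13, b(2, v(-2))) - 1*(-27) = 4*(-13)*1 - 1*(-27) = -52 + 27 = -25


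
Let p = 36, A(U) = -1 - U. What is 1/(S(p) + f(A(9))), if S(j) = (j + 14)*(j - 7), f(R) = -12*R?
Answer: 1/1570 ≈ 0.00063694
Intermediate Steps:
S(j) = (-7 + j)*(14 + j) (S(j) = (14 + j)*(-7 + j) = (-7 + j)*(14 + j))
1/(S(p) + f(A(9))) = 1/((-98 + 36² + 7*36) - 12*(-1 - 1*9)) = 1/((-98 + 1296 + 252) - 12*(-1 - 9)) = 1/(1450 - 12*(-10)) = 1/(1450 + 120) = 1/1570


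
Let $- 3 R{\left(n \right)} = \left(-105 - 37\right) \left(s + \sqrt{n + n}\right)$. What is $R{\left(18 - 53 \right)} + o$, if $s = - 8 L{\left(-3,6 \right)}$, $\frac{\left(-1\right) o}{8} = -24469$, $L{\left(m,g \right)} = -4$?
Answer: $\frac{591800}{3} + \frac{142 i \sqrt{70}}{3} \approx 1.9727 \cdot 10^{5} + 396.02 i$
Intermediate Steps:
$o = 195752$ ($o = \left(-8\right) \left(-24469\right) = 195752$)
$s = 32$ ($s = \left(-8\right) \left(-4\right) = 32$)
$R{\left(n \right)} = \frac{4544}{3} + \frac{142 \sqrt{2} \sqrt{n}}{3}$ ($R{\left(n \right)} = - \frac{\left(-105 - 37\right) \left(32 + \sqrt{n + n}\right)}{3} = - \frac{\left(-142\right) \left(32 + \sqrt{2 n}\right)}{3} = - \frac{\left(-142\right) \left(32 + \sqrt{2} \sqrt{n}\right)}{3} = - \frac{-4544 - 142 \sqrt{2} \sqrt{n}}{3} = \frac{4544}{3} + \frac{142 \sqrt{2} \sqrt{n}}{3}$)
$R{\left(18 - 53 \right)} + o = \left(\frac{4544}{3} + \frac{142 \sqrt{2} \sqrt{18 - 53}}{3}\right) + 195752 = \left(\frac{4544}{3} + \frac{142 \sqrt{2} \sqrt{-35}}{3}\right) + 195752 = \left(\frac{4544}{3} + \frac{142 \sqrt{2} i \sqrt{35}}{3}\right) + 195752 = \left(\frac{4544}{3} + \frac{142 i \sqrt{70}}{3}\right) + 195752 = \frac{591800}{3} + \frac{142 i \sqrt{70}}{3}$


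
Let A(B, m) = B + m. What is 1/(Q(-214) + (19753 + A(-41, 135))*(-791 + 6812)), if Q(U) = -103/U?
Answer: 214/25572740521 ≈ 8.3683e-9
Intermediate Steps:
1/(Q(-214) + (19753 + A(-41, 135))*(-791 + 6812)) = 1/(-103/(-214) + (19753 + (-41 + 135))*(-791 + 6812)) = 1/(-103*(-1/214) + (19753 + 94)*6021) = 1/(103/214 + 19847*6021) = 1/(103/214 + 119498787) = 1/(25572740521/214) = 214/25572740521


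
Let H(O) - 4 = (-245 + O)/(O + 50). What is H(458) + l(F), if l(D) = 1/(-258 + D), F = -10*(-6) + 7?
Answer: 428287/97028 ≈ 4.4141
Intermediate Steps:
F = 67 (F = 60 + 7 = 67)
H(O) = 4 + (-245 + O)/(50 + O) (H(O) = 4 + (-245 + O)/(O + 50) = 4 + (-245 + O)/(50 + O))
H(458) + l(F) = 5*(-9 + 458)/(50 + 458) + 1/(-258 + 67) = 5*449/508 + 1/(-191) = 5*(1/508)*449 - 1/191 = 2245/508 - 1/191 = 428287/97028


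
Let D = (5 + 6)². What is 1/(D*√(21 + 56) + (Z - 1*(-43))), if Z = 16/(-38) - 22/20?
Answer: -1497390/40635477539 + 4368100*√77/40635477539 ≈ 0.00090641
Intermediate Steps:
Z = -289/190 (Z = 16*(-1/38) - 22*1/20 = -8/19 - 11/10 = -289/190 ≈ -1.5211)
D = 121 (D = 11² = 121)
1/(D*√(21 + 56) + (Z - 1*(-43))) = 1/(121*√(21 + 56) + (-289/190 - 1*(-43))) = 1/(121*√77 + (-289/190 + 43)) = 1/(121*√77 + 7881/190) = 1/(7881/190 + 121*√77)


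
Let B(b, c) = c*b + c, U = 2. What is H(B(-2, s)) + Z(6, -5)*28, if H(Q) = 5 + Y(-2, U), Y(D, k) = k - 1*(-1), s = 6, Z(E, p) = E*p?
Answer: -832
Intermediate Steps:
Y(D, k) = 1 + k (Y(D, k) = k + 1 = 1 + k)
B(b, c) = c + b*c (B(b, c) = b*c + c = c + b*c)
H(Q) = 8 (H(Q) = 5 + (1 + 2) = 5 + 3 = 8)
H(B(-2, s)) + Z(6, -5)*28 = 8 + (6*(-5))*28 = 8 - 30*28 = 8 - 840 = -832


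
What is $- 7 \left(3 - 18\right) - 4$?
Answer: $101$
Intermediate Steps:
$- 7 \left(3 - 18\right) - 4 = \left(-7\right) \left(-15\right) - 4 = 105 - 4 = 101$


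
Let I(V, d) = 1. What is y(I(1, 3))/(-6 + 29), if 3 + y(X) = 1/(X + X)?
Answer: -5/46 ≈ -0.10870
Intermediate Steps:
y(X) = -3 + 1/(2*X) (y(X) = -3 + 1/(X + X) = -3 + 1/(2*X))
y(I(1, 3))/(-6 + 29) = (-3 + (1/2)/1)/(-6 + 29) = (-3 + (1/2)*1)/23 = (-3 + 1/2)/23 = (1/23)*(-5/2) = -5/46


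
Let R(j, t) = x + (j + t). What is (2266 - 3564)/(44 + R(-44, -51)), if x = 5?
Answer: 649/23 ≈ 28.217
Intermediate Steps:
R(j, t) = 5 + j + t (R(j, t) = 5 + (j + t) = 5 + j + t)
(2266 - 3564)/(44 + R(-44, -51)) = (2266 - 3564)/(44 + (5 - 44 - 51)) = -1298/(44 - 90) = -1298/(-46) = -1298*(-1/46) = 649/23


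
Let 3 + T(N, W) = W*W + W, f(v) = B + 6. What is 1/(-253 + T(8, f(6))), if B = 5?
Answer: -1/124 ≈ -0.0080645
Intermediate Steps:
f(v) = 11 (f(v) = 5 + 6 = 11)
T(N, W) = -3 + W + W² (T(N, W) = -3 + (W*W + W) = -3 + (W² + W) = -3 + (W + W²) = -3 + W + W²)
1/(-253 + T(8, f(6))) = 1/(-253 + (-3 + 11 + 11²)) = 1/(-253 + (-3 + 11 + 121)) = 1/(-253 + 129) = 1/(-124) = -1/124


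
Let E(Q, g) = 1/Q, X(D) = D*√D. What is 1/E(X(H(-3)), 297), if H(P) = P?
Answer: -3*I*√3 ≈ -5.1962*I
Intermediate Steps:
X(D) = D^(3/2)
1/E(X(H(-3)), 297) = 1/(1/((-3)^(3/2))) = 1/(1/(-3*I*√3)) = 1/(I*√3/9) = -3*I*√3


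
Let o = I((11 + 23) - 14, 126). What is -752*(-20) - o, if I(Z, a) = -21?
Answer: 15061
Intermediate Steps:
o = -21
-752*(-20) - o = -752*(-20) - 1*(-21) = 15040 + 21 = 15061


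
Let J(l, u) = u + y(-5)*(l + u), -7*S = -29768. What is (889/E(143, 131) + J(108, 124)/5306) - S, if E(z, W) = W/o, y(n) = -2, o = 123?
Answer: -1187876111/347543 ≈ -3417.9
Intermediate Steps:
E(z, W) = W/123
S = 29768/7 (S = -1/7*(-29768) = 29768/7 ≈ 4252.6)
J(l, u) = -u - 2*l (J(l, u) = u - 2*(l + u) = u + (-2*l - 2*u) = -u - 2*l)
(889/E(143, 131) + J(108, 124)/5306) - S = (889/(((1/123)*131)) + (-1*124 - 2*108)/5306) - 1*29768/7 = (889/(131/123) + (-124 - 216)*(1/5306)) - 29768/7 = (889*(123/131) - 340*1/5306) - 29768/7 = (109347/131 - 170/2653) - 29768/7 = 290075321/347543 - 29768/7 = -1187876111/347543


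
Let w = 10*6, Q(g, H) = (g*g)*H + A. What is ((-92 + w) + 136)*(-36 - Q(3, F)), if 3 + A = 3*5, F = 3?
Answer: -7800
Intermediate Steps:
A = 12 (A = -3 + 3*5 = -3 + 15 = 12)
Q(g, H) = 12 + H*g² (Q(g, H) = (g*g)*H + 12 = g²*H + 12 = H*g² + 12 = 12 + H*g²)
w = 60
((-92 + w) + 136)*(-36 - Q(3, F)) = ((-92 + 60) + 136)*(-36 - (12 + 3*3²)) = (-32 + 136)*(-36 - (12 + 3*9)) = 104*(-36 - (12 + 27)) = 104*(-36 - 1*39) = 104*(-36 - 39) = 104*(-75) = -7800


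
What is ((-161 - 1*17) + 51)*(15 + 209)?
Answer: -28448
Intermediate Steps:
((-161 - 1*17) + 51)*(15 + 209) = ((-161 - 17) + 51)*224 = (-178 + 51)*224 = -127*224 = -28448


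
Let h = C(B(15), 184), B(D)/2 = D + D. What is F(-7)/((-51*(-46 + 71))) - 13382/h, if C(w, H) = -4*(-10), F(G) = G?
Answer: -1706177/5100 ≈ -334.54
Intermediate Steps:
B(D) = 4*D (B(D) = 2*(D + D) = 2*(2*D) = 4*D)
C(w, H) = 40
h = 40
F(-7)/((-51*(-46 + 71))) - 13382/h = -7*(-1/(51*(-46 + 71))) - 13382/40 = -7/((-51*25)) - 13382*1/40 = -7/(-1275) - 6691/20 = -7*(-1/1275) - 6691/20 = 7/1275 - 6691/20 = -1706177/5100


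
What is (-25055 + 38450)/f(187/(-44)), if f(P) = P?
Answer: -53580/17 ≈ -3151.8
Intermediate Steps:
(-25055 + 38450)/f(187/(-44)) = (-25055 + 38450)/((187/(-44))) = 13395/((187*(-1/44))) = 13395/(-17/4) = 13395*(-4/17) = -53580/17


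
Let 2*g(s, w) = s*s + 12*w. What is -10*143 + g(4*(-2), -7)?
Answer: -1440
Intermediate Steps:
g(s, w) = s**2/2 + 6*w (g(s, w) = (s*s + 12*w)/2 = (s**2 + 12*w)/2 = s**2/2 + 6*w)
-10*143 + g(4*(-2), -7) = -10*143 + ((4*(-2))**2/2 + 6*(-7)) = -1430 + ((1/2)*(-8)**2 - 42) = -1430 + ((1/2)*64 - 42) = -1430 + (32 - 42) = -1430 - 10 = -1440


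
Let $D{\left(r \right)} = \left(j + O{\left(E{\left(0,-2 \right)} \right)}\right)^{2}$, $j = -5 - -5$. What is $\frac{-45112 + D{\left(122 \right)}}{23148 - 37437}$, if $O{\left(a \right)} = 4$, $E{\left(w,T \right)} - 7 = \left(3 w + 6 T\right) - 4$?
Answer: $\frac{15032}{4763} \approx 3.156$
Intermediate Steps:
$E{\left(w,T \right)} = 3 + 3 w + 6 T$ ($E{\left(w,T \right)} = 7 - \left(4 - 6 T - 3 w\right) = 7 + \left(-4 + 3 w + 6 T\right) = 3 + 3 w + 6 T$)
$j = 0$ ($j = -5 + 5 = 0$)
$D{\left(r \right)} = 16$ ($D{\left(r \right)} = \left(0 + 4\right)^{2} = 4^{2} = 16$)
$\frac{-45112 + D{\left(122 \right)}}{23148 - 37437} = \frac{-45112 + 16}{23148 - 37437} = - \frac{45096}{-14289} = \left(-45096\right) \left(- \frac{1}{14289}\right) = \frac{15032}{4763}$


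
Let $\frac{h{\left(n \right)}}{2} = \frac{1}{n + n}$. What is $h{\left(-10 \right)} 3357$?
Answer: $- \frac{3357}{10} \approx -335.7$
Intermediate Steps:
$h{\left(n \right)} = \frac{1}{n}$ ($h{\left(n \right)} = \frac{2}{n + n} = \frac{2}{2 n} = 2 \frac{1}{2 n} = \frac{1}{n}$)
$h{\left(-10 \right)} 3357 = \frac{1}{-10} \cdot 3357 = \left(- \frac{1}{10}\right) 3357 = - \frac{3357}{10}$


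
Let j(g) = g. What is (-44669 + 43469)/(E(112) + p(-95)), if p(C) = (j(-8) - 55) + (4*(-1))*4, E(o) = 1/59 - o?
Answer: 5900/939 ≈ 6.2833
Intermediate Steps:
E(o) = 1/59 - o
p(C) = -79 (p(C) = (-8 - 55) + (4*(-1))*4 = -63 - 4*4 = -63 - 16 = -79)
(-44669 + 43469)/(E(112) + p(-95)) = (-44669 + 43469)/((1/59 - 1*112) - 79) = -1200/((1/59 - 112) - 79) = -1200/(-6607/59 - 79) = -1200/(-11268/59) = -1200*(-59/11268) = 5900/939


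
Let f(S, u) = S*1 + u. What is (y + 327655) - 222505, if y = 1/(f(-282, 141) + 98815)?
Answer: 10375571101/98674 ≈ 1.0515e+5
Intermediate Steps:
f(S, u) = S + u
y = 1/98674 (y = 1/((-282 + 141) + 98815) = 1/(-141 + 98815) = 1/98674 ≈ 1.0134e-5)
(y + 327655) - 222505 = (1/98674 + 327655) - 222505 = 32331029471/98674 - 222505 = 10375571101/98674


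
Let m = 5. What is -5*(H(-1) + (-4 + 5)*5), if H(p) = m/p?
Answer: 0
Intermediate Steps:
H(p) = 5/p
-5*(H(-1) + (-4 + 5)*5) = -5*(5/(-1) + (-4 + 5)*5) = -5*(5*(-1) + 1*5) = -5*(-5 + 5) = -5*0 = 0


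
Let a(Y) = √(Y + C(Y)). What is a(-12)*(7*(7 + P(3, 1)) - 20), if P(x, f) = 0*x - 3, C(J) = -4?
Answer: 32*I ≈ 32.0*I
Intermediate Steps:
a(Y) = √(-4 + Y) (a(Y) = √(Y - 4) = √(-4 + Y))
P(x, f) = -3 (P(x, f) = 0 - 3 = -3)
a(-12)*(7*(7 + P(3, 1)) - 20) = √(-4 - 12)*(7*(7 - 3) - 20) = √(-16)*(7*4 - 20) = (4*I)*(28 - 20) = (4*I)*8 = 32*I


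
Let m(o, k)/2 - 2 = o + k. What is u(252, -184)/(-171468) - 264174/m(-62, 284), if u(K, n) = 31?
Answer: -5662175165/9602208 ≈ -589.67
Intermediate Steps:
m(o, k) = 4 + 2*k + 2*o (m(o, k) = 4 + 2*(o + k) = 4 + 2*(k + o) = 4 + (2*k + 2*o) = 4 + 2*k + 2*o)
u(252, -184)/(-171468) - 264174/m(-62, 284) = 31/(-171468) - 264174/(4 + 2*284 + 2*(-62)) = 31*(-1/171468) - 264174/(4 + 568 - 124) = -31/171468 - 264174/448 = -31/171468 - 264174*1/448 = -31/171468 - 132087/224 = -5662175165/9602208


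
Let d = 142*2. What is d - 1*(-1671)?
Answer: 1955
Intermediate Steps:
d = 284
d - 1*(-1671) = 284 - 1*(-1671) = 284 + 1671 = 1955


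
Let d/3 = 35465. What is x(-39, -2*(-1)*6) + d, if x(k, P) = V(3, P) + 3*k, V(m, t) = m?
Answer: 106281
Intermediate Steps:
d = 106395 (d = 3*35465 = 106395)
x(k, P) = 3 + 3*k
x(-39, -2*(-1)*6) + d = (3 + 3*(-39)) + 106395 = (3 - 117) + 106395 = -114 + 106395 = 106281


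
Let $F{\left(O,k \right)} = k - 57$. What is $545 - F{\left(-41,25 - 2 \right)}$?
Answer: $579$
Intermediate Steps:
$F{\left(O,k \right)} = -57 + k$
$545 - F{\left(-41,25 - 2 \right)} = 545 - \left(-57 + \left(25 - 2\right)\right) = 545 - \left(-57 + 23\right) = 545 - -34 = 545 + 34 = 579$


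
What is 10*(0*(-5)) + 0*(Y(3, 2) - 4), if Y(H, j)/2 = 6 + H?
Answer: 0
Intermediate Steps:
Y(H, j) = 12 + 2*H (Y(H, j) = 2*(6 + H) = 12 + 2*H)
10*(0*(-5)) + 0*(Y(3, 2) - 4) = 10*(0*(-5)) + 0*((12 + 2*3) - 4) = 10*0 + 0*((12 + 6) - 4) = 0 + 0*(18 - 4) = 0 + 0*14 = 0 + 0 = 0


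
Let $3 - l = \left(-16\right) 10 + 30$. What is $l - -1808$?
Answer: $1941$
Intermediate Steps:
$l = 133$ ($l = 3 - \left(\left(-16\right) 10 + 30\right) = 3 - \left(-160 + 30\right) = 3 - -130 = 3 + 130 = 133$)
$l - -1808 = 133 - -1808 = 133 + 1808 = 1941$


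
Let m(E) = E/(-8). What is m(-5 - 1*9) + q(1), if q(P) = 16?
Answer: 71/4 ≈ 17.750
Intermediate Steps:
m(E) = -E/8 (m(E) = E*(-⅛) = -E/8)
m(-5 - 1*9) + q(1) = -(-5 - 1*9)/8 + 16 = -(-5 - 9)/8 + 16 = -⅛*(-14) + 16 = 7/4 + 16 = 71/4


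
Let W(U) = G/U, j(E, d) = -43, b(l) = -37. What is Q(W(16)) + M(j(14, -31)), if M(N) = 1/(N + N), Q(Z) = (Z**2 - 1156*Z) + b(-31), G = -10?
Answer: 1887539/2752 ≈ 685.88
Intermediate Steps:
W(U) = -10/U
Q(Z) = -37 + Z**2 - 1156*Z (Q(Z) = (Z**2 - 1156*Z) - 37 = -37 + Z**2 - 1156*Z)
M(N) = 1/(2*N)
Q(W(16)) + M(j(14, -31)) = (-37 + (-10/16)**2 - (-11560)/16) + (1/2)/(-43) = (-37 + (-10*1/16)**2 - (-11560)/16) + (1/2)*(-1/43) = (-37 + (-5/8)**2 - 1156*(-5/8)) - 1/86 = (-37 + 25/64 + 1445/2) - 1/86 = 43897/64 - 1/86 = 1887539/2752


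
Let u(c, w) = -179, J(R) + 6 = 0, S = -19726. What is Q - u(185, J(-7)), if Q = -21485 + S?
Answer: -41032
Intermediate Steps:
J(R) = -6 (J(R) = -6 + 0 = -6)
Q = -41211 (Q = -21485 - 19726 = -41211)
Q - u(185, J(-7)) = -41211 - 1*(-179) = -41211 + 179 = -41032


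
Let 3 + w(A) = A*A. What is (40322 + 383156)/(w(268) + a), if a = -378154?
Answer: -423478/306333 ≈ -1.3824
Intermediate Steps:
w(A) = -3 + A² (w(A) = -3 + A*A = -3 + A²)
(40322 + 383156)/(w(268) + a) = (40322 + 383156)/((-3 + 268²) - 378154) = 423478/((-3 + 71824) - 378154) = 423478/(71821 - 378154) = 423478/(-306333) = 423478*(-1/306333) = -423478/306333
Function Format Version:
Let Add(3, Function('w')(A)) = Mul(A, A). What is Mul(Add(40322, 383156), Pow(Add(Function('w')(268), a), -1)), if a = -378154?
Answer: Rational(-423478, 306333) ≈ -1.3824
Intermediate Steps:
Function('w')(A) = Add(-3, Pow(A, 2)) (Function('w')(A) = Add(-3, Mul(A, A)) = Add(-3, Pow(A, 2)))
Mul(Add(40322, 383156), Pow(Add(Function('w')(268), a), -1)) = Mul(Add(40322, 383156), Pow(Add(Add(-3, Pow(268, 2)), -378154), -1)) = Mul(423478, Pow(Add(Add(-3, 71824), -378154), -1)) = Mul(423478, Pow(Add(71821, -378154), -1)) = Mul(423478, Pow(-306333, -1)) = Mul(423478, Rational(-1, 306333)) = Rational(-423478, 306333)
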